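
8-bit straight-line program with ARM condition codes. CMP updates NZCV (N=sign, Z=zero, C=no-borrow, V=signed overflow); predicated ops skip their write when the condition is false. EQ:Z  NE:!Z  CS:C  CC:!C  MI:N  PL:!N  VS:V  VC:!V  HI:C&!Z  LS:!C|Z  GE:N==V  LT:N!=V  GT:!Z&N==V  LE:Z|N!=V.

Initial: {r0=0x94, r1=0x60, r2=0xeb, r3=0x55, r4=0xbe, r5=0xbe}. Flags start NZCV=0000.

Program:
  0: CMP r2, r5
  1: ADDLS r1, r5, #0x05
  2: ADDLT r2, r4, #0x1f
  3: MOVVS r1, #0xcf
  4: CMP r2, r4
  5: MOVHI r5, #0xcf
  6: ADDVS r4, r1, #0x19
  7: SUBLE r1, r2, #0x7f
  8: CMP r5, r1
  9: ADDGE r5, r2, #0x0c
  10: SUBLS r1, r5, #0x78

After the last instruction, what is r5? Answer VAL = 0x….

0: ✓ CMP  NZCV=0010
1: · ADDLS
2: · ADDLT
3: · MOVVS
4: ✓ CMP  NZCV=0010
5: ✓ MOVHI  r5←0xcf
6: · ADDVS
7: · SUBLE
8: ✓ CMP  NZCV=0011
9: · ADDGE
10: · SUBLS

VAL = 0xcf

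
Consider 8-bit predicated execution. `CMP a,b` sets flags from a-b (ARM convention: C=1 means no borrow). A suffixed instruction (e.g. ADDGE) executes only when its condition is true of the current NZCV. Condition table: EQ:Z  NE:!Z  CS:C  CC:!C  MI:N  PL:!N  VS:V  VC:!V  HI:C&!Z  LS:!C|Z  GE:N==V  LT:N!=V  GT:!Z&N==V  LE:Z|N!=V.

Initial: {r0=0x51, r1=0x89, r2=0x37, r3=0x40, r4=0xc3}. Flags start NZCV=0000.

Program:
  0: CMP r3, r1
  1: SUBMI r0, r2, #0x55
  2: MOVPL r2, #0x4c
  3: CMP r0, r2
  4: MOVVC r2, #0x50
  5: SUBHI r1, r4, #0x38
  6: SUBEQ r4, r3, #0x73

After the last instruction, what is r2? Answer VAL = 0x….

VAL = 0x50

[0] flags=1001 → (cmp)
[1] flags=1001 MI?T → r0=0xe2
[2] flags=1001 PL?F → skip
[3] flags=1010 → (cmp)
[4] flags=1010 VC?T → r2=0x50
[5] flags=1010 HI?T → r1=0x8b
[6] flags=1010 EQ?F → skip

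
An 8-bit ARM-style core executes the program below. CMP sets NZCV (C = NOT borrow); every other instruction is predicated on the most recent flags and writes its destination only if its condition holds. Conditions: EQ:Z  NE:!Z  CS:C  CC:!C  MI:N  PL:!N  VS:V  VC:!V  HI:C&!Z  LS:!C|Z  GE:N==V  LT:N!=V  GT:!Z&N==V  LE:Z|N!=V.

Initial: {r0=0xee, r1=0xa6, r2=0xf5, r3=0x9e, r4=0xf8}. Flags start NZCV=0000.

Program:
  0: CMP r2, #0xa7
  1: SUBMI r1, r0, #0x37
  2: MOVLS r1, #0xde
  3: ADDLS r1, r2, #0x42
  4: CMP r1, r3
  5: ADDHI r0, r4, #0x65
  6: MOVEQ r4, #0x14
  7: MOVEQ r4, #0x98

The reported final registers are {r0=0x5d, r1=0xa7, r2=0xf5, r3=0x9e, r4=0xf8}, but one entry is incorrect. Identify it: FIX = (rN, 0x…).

FIX = (r1, 0xa6)

[0] flags=0010 → (cmp)
[1] flags=0010 MI?F → skip
[2] flags=0010 LS?F → skip
[3] flags=0010 LS?F → skip
[4] flags=0010 → (cmp)
[5] flags=0010 HI?T → r0=0x5d
[6] flags=0010 EQ?F → skip
[7] flags=0010 EQ?F → skip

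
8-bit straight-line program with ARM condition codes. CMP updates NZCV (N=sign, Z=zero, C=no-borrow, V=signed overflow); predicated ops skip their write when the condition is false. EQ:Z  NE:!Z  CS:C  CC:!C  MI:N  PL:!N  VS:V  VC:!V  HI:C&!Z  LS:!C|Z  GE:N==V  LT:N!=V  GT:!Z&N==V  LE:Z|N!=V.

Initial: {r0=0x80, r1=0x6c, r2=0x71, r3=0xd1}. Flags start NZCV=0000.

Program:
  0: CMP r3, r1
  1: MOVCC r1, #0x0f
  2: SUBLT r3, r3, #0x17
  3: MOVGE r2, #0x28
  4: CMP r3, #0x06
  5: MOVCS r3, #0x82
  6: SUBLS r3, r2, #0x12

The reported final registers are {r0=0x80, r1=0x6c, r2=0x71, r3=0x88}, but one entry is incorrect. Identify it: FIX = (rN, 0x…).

FIX = (r3, 0x82)

0: ✓ CMP  NZCV=0011
1: · MOVCC
2: ✓ SUBLT  r3←0xba
3: · MOVGE
4: ✓ CMP  NZCV=1010
5: ✓ MOVCS  r3←0x82
6: · SUBLS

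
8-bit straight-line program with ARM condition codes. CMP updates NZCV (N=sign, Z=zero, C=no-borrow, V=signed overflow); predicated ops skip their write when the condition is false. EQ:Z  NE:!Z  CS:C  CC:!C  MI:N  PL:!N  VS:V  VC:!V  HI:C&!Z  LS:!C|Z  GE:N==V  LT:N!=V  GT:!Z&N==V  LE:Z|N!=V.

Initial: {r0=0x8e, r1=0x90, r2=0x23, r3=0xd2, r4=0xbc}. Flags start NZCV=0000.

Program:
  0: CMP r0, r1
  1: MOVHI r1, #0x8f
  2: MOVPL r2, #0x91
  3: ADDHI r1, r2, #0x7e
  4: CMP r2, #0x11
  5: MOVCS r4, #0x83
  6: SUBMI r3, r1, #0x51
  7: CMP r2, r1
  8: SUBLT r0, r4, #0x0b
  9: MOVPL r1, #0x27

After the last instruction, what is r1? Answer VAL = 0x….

VAL = 0x90

0: ✓ CMP  NZCV=1000
1: · MOVHI
2: · MOVPL
3: · ADDHI
4: ✓ CMP  NZCV=0010
5: ✓ MOVCS  r4←0x83
6: · SUBMI
7: ✓ CMP  NZCV=1001
8: · SUBLT
9: · MOVPL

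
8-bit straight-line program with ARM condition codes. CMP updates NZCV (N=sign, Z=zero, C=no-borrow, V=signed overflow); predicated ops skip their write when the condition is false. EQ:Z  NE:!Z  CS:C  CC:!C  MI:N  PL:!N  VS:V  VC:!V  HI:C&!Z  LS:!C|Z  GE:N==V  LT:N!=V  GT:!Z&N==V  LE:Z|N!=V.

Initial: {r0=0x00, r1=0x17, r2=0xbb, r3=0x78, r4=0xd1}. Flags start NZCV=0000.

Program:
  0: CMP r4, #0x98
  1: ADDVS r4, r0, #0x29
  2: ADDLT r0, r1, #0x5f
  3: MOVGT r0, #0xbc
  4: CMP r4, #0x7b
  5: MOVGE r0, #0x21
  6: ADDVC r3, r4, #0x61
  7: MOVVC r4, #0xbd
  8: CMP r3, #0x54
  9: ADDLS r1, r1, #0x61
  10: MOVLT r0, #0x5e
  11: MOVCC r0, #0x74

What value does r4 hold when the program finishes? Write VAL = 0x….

0: ✓ CMP  NZCV=0010
1: · ADDVS
2: · ADDLT
3: ✓ MOVGT  r0←0xbc
4: ✓ CMP  NZCV=0011
5: · MOVGE
6: · ADDVC
7: · MOVVC
8: ✓ CMP  NZCV=0010
9: · ADDLS
10: · MOVLT
11: · MOVCC

VAL = 0xd1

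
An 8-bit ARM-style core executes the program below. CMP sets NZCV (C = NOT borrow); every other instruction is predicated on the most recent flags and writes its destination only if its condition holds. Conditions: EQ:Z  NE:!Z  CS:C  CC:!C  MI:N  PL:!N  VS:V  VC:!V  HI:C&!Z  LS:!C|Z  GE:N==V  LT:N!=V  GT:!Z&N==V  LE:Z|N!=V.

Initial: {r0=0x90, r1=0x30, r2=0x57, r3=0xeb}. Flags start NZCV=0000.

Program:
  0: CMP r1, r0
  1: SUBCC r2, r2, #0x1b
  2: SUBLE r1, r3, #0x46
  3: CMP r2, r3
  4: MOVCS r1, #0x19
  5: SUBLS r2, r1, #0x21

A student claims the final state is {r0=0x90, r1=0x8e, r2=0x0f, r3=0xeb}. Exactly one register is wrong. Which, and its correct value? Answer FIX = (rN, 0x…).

[0] flags=1001 → (cmp)
[1] flags=1001 CC?T → r2=0x3c
[2] flags=1001 LE?F → skip
[3] flags=0000 → (cmp)
[4] flags=0000 CS?F → skip
[5] flags=0000 LS?T → r2=0x0f

FIX = (r1, 0x30)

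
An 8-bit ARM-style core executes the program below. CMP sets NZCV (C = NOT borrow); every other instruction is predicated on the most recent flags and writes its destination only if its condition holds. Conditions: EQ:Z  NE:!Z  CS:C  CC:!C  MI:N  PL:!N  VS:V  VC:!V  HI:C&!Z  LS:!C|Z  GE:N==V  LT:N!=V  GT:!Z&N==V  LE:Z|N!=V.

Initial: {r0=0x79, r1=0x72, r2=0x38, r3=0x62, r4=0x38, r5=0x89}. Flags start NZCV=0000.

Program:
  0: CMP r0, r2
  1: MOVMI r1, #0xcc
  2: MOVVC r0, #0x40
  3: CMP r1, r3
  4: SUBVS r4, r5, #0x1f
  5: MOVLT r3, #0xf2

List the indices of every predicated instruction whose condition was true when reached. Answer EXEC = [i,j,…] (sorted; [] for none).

0: ✓ CMP  NZCV=0010
1: · MOVMI
2: ✓ MOVVC  r0←0x40
3: ✓ CMP  NZCV=0010
4: · SUBVS
5: · MOVLT

EXEC = [2]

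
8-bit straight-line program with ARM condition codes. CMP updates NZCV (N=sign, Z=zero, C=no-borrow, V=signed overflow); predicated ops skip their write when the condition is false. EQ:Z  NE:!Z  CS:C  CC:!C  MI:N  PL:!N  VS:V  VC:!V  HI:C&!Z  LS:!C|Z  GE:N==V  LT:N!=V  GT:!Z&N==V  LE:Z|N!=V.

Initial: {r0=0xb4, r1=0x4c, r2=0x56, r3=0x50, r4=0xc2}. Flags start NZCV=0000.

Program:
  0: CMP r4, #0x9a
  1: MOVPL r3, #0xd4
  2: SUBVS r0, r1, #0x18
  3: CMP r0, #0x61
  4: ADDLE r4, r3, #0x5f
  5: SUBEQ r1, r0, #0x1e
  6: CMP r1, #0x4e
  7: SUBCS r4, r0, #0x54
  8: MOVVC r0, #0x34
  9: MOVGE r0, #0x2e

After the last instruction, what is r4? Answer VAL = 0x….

VAL = 0x33

[0] flags=0010 → (cmp)
[1] flags=0010 PL?T → r3=0xd4
[2] flags=0010 VS?F → skip
[3] flags=0011 → (cmp)
[4] flags=0011 LE?T → r4=0x33
[5] flags=0011 EQ?F → skip
[6] flags=1000 → (cmp)
[7] flags=1000 CS?F → skip
[8] flags=1000 VC?T → r0=0x34
[9] flags=1000 GE?F → skip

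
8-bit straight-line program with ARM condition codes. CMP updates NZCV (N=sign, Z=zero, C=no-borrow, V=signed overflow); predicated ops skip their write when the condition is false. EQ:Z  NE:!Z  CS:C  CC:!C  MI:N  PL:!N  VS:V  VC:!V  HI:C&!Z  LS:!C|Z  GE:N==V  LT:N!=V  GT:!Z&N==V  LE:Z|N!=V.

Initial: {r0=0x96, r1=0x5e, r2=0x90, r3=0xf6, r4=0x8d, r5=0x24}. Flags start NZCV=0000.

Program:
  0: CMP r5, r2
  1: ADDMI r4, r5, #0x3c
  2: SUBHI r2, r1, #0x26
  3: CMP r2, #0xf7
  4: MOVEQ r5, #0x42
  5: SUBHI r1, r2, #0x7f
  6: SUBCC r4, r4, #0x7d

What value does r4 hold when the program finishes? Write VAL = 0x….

0: ✓ CMP  NZCV=1001
1: ✓ ADDMI  r4←0x60
2: · SUBHI
3: ✓ CMP  NZCV=1000
4: · MOVEQ
5: · SUBHI
6: ✓ SUBCC  r4←0xe3

VAL = 0xe3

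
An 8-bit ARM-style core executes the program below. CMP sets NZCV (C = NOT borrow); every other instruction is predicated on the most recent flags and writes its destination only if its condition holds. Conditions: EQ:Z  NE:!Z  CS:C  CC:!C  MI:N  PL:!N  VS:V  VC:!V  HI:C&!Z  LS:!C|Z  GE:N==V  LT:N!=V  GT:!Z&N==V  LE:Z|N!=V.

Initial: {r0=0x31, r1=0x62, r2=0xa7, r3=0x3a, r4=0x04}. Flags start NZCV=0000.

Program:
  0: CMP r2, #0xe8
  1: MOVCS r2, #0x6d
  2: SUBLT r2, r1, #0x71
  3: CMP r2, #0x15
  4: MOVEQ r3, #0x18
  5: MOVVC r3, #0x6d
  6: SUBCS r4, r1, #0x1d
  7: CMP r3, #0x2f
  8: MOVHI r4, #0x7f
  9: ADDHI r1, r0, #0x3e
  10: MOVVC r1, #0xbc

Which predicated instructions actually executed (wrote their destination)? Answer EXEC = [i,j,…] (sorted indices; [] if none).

[0] flags=1000 → (cmp)
[1] flags=1000 CS?F → skip
[2] flags=1000 LT?T → r2=0xf1
[3] flags=1010 → (cmp)
[4] flags=1010 EQ?F → skip
[5] flags=1010 VC?T → r3=0x6d
[6] flags=1010 CS?T → r4=0x45
[7] flags=0010 → (cmp)
[8] flags=0010 HI?T → r4=0x7f
[9] flags=0010 HI?T → r1=0x6f
[10] flags=0010 VC?T → r1=0xbc

EXEC = [2,5,6,8,9,10]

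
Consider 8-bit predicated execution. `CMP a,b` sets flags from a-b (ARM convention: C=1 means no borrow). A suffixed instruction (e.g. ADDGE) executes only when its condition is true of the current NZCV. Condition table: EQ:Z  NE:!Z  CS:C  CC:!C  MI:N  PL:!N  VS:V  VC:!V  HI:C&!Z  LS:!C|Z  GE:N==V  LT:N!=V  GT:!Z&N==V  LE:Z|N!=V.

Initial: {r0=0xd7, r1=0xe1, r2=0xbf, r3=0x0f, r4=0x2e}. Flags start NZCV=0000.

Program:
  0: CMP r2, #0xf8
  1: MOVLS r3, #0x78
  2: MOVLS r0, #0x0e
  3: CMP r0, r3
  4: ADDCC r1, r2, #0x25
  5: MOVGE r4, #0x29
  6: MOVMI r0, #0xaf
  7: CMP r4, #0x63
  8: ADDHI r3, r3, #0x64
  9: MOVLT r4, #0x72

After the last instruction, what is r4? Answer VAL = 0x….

[0] flags=1000 → (cmp)
[1] flags=1000 LS?T → r3=0x78
[2] flags=1000 LS?T → r0=0x0e
[3] flags=1000 → (cmp)
[4] flags=1000 CC?T → r1=0xe4
[5] flags=1000 GE?F → skip
[6] flags=1000 MI?T → r0=0xaf
[7] flags=1000 → (cmp)
[8] flags=1000 HI?F → skip
[9] flags=1000 LT?T → r4=0x72

VAL = 0x72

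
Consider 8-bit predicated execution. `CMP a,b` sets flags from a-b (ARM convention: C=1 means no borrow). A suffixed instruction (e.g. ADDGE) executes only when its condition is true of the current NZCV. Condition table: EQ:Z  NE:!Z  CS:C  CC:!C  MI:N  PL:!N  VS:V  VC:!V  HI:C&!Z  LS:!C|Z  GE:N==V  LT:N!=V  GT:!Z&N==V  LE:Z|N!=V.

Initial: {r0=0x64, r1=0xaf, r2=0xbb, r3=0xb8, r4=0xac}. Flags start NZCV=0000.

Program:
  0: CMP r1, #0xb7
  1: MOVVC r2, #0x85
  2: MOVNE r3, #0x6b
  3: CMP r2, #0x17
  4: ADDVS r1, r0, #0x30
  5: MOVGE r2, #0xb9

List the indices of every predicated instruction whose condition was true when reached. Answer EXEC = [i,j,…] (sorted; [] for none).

0: ✓ CMP  NZCV=1000
1: ✓ MOVVC  r2←0x85
2: ✓ MOVNE  r3←0x6b
3: ✓ CMP  NZCV=0011
4: ✓ ADDVS  r1←0x94
5: · MOVGE

EXEC = [1,2,4]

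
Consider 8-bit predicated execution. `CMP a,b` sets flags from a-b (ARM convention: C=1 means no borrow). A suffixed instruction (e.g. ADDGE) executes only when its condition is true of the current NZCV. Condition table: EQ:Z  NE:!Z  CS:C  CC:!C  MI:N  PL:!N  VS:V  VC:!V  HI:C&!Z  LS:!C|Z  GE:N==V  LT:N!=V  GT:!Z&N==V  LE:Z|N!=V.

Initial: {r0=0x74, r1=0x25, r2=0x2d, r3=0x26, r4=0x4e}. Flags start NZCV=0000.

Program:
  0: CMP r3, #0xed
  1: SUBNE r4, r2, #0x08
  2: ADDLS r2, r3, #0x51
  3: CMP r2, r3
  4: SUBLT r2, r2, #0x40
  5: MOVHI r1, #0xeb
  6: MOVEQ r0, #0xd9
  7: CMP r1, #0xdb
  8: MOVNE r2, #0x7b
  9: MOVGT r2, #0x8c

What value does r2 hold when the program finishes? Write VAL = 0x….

0: ✓ CMP  NZCV=0000
1: ✓ SUBNE  r4←0x25
2: ✓ ADDLS  r2←0x77
3: ✓ CMP  NZCV=0010
4: · SUBLT
5: ✓ MOVHI  r1←0xeb
6: · MOVEQ
7: ✓ CMP  NZCV=0010
8: ✓ MOVNE  r2←0x7b
9: ✓ MOVGT  r2←0x8c

VAL = 0x8c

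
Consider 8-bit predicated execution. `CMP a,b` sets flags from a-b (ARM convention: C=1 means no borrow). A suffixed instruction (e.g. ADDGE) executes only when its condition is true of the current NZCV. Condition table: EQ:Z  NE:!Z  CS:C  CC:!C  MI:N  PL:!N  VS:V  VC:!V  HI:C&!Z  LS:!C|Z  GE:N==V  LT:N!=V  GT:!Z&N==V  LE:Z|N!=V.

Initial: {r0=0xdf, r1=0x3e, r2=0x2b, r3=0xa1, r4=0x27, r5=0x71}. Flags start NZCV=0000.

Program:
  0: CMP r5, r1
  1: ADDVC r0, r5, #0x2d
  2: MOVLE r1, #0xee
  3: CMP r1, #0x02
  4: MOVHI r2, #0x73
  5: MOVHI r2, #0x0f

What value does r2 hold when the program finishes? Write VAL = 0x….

VAL = 0x0f

[0] flags=0010 → (cmp)
[1] flags=0010 VC?T → r0=0x9e
[2] flags=0010 LE?F → skip
[3] flags=0010 → (cmp)
[4] flags=0010 HI?T → r2=0x73
[5] flags=0010 HI?T → r2=0x0f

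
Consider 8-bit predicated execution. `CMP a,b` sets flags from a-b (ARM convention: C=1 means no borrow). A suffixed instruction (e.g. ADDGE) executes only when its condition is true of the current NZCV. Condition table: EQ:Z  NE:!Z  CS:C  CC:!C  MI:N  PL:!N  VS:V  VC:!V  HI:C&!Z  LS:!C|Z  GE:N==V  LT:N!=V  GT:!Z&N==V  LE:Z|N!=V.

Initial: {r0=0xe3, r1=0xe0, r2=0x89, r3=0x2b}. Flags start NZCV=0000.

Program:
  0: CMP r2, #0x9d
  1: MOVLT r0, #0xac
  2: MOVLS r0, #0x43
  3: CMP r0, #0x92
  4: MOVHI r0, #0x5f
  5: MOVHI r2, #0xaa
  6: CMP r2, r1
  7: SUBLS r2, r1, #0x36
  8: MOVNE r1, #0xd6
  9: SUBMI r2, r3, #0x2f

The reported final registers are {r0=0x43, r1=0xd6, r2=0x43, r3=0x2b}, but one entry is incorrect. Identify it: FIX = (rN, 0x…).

FIX = (r2, 0xfc)

0: ✓ CMP  NZCV=1000
1: ✓ MOVLT  r0←0xac
2: ✓ MOVLS  r0←0x43
3: ✓ CMP  NZCV=1001
4: · MOVHI
5: · MOVHI
6: ✓ CMP  NZCV=1000
7: ✓ SUBLS  r2←0xaa
8: ✓ MOVNE  r1←0xd6
9: ✓ SUBMI  r2←0xfc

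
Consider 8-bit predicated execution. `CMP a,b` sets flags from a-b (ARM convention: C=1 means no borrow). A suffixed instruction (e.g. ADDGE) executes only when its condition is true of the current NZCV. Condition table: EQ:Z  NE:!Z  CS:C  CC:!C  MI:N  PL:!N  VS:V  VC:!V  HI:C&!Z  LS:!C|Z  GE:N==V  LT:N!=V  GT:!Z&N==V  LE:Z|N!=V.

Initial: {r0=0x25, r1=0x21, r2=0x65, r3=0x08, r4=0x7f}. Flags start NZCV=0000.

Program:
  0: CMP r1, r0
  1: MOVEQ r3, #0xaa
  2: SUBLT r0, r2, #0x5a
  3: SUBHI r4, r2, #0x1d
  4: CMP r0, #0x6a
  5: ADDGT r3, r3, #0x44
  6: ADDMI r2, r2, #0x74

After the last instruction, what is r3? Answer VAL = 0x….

[0] flags=1000 → (cmp)
[1] flags=1000 EQ?F → skip
[2] flags=1000 LT?T → r0=0x0b
[3] flags=1000 HI?F → skip
[4] flags=1000 → (cmp)
[5] flags=1000 GT?F → skip
[6] flags=1000 MI?T → r2=0xd9

VAL = 0x08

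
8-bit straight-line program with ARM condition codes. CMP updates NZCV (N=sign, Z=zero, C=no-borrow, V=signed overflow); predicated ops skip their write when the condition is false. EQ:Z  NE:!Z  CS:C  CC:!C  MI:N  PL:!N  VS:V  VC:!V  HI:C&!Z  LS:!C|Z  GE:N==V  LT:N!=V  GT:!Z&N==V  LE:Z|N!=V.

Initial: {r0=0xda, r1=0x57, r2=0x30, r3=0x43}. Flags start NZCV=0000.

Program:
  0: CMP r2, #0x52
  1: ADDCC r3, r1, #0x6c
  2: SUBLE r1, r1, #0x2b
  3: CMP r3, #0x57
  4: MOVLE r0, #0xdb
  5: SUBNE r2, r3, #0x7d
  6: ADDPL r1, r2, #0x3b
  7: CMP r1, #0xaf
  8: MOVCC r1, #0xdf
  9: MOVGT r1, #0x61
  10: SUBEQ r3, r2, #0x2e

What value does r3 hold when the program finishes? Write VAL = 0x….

[0] flags=1000 → (cmp)
[1] flags=1000 CC?T → r3=0xc3
[2] flags=1000 LE?T → r1=0x2c
[3] flags=0011 → (cmp)
[4] flags=0011 LE?T → r0=0xdb
[5] flags=0011 NE?T → r2=0x46
[6] flags=0011 PL?T → r1=0x81
[7] flags=1000 → (cmp)
[8] flags=1000 CC?T → r1=0xdf
[9] flags=1000 GT?F → skip
[10] flags=1000 EQ?F → skip

VAL = 0xc3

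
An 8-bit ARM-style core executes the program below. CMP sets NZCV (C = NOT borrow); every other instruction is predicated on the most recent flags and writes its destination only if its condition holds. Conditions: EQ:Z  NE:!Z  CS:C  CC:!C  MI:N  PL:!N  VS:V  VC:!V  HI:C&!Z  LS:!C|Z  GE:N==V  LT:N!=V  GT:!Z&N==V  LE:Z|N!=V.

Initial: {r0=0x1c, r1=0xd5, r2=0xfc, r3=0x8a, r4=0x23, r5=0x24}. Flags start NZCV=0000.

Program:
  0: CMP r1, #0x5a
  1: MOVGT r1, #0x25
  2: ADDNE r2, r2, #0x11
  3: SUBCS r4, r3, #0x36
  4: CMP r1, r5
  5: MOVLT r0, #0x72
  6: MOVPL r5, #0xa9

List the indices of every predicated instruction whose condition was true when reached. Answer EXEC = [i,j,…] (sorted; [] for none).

EXEC = [2,3,5]

[0] flags=0011 → (cmp)
[1] flags=0011 GT?F → skip
[2] flags=0011 NE?T → r2=0x0d
[3] flags=0011 CS?T → r4=0x54
[4] flags=1010 → (cmp)
[5] flags=1010 LT?T → r0=0x72
[6] flags=1010 PL?F → skip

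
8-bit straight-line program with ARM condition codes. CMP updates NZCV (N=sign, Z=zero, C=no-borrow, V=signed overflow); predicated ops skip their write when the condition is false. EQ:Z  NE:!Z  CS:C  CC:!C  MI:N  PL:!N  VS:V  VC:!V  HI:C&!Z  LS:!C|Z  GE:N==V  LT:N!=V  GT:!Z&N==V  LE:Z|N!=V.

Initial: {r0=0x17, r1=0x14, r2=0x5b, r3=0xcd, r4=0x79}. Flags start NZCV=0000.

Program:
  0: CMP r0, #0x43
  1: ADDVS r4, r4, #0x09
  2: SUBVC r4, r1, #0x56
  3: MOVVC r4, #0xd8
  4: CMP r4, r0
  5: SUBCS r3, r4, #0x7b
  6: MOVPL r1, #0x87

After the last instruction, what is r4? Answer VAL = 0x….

VAL = 0xd8

[0] flags=1000 → (cmp)
[1] flags=1000 VS?F → skip
[2] flags=1000 VC?T → r4=0xbe
[3] flags=1000 VC?T → r4=0xd8
[4] flags=1010 → (cmp)
[5] flags=1010 CS?T → r3=0x5d
[6] flags=1010 PL?F → skip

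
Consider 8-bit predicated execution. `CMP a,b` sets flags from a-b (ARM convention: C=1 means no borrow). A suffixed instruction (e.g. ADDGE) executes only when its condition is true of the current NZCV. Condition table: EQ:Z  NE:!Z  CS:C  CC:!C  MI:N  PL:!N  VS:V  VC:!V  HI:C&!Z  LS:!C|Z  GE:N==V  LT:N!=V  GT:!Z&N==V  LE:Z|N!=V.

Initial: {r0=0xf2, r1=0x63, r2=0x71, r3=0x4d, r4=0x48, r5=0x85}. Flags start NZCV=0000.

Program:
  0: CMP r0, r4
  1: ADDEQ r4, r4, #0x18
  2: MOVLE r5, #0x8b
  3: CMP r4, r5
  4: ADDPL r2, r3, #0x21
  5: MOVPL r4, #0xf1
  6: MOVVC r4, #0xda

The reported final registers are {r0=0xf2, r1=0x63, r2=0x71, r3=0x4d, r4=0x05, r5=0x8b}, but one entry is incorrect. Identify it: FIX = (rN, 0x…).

FIX = (r4, 0x48)

[0] flags=1010 → (cmp)
[1] flags=1010 EQ?F → skip
[2] flags=1010 LE?T → r5=0x8b
[3] flags=1001 → (cmp)
[4] flags=1001 PL?F → skip
[5] flags=1001 PL?F → skip
[6] flags=1001 VC?F → skip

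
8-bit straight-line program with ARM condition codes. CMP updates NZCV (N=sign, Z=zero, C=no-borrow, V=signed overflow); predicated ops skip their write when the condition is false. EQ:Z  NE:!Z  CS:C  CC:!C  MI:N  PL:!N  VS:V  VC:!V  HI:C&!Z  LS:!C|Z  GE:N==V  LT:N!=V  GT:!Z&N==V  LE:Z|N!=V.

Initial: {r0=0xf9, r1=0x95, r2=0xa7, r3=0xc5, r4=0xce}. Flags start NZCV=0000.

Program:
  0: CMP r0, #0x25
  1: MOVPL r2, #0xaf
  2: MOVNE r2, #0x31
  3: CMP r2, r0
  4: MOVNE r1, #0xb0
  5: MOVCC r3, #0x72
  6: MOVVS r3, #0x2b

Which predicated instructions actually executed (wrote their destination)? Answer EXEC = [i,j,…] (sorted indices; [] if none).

EXEC = [2,4,5]

[0] flags=1010 → (cmp)
[1] flags=1010 PL?F → skip
[2] flags=1010 NE?T → r2=0x31
[3] flags=0000 → (cmp)
[4] flags=0000 NE?T → r1=0xb0
[5] flags=0000 CC?T → r3=0x72
[6] flags=0000 VS?F → skip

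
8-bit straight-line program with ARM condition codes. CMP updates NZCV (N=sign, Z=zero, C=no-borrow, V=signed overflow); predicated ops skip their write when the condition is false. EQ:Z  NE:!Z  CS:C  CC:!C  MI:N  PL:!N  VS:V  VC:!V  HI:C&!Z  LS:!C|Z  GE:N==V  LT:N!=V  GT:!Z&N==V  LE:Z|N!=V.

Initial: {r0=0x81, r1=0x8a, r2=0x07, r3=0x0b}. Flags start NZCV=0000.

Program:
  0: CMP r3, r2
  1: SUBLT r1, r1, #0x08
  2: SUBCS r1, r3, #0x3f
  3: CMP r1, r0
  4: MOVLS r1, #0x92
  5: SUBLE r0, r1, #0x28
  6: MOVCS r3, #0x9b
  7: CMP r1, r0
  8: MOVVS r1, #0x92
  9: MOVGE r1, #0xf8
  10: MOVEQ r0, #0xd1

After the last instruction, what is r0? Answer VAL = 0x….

VAL = 0x81

[0] flags=0010 → (cmp)
[1] flags=0010 LT?F → skip
[2] flags=0010 CS?T → r1=0xcc
[3] flags=0010 → (cmp)
[4] flags=0010 LS?F → skip
[5] flags=0010 LE?F → skip
[6] flags=0010 CS?T → r3=0x9b
[7] flags=0010 → (cmp)
[8] flags=0010 VS?F → skip
[9] flags=0010 GE?T → r1=0xf8
[10] flags=0010 EQ?F → skip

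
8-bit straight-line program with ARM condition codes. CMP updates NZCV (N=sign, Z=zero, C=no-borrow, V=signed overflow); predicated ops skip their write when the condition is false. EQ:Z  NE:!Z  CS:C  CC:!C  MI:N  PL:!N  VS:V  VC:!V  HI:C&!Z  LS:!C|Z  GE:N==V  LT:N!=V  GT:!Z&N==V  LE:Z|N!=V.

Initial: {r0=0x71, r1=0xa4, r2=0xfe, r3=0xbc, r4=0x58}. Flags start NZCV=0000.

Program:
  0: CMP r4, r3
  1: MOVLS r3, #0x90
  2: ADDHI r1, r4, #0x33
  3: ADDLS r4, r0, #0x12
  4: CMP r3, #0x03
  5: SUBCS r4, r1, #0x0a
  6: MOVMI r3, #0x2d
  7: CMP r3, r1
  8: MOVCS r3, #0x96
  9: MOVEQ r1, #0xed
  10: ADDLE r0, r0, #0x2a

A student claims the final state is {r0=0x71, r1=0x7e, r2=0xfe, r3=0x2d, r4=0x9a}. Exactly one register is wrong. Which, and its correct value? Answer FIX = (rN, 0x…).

[0] flags=1001 → (cmp)
[1] flags=1001 LS?T → r3=0x90
[2] flags=1001 HI?F → skip
[3] flags=1001 LS?T → r4=0x83
[4] flags=1010 → (cmp)
[5] flags=1010 CS?T → r4=0x9a
[6] flags=1010 MI?T → r3=0x2d
[7] flags=1001 → (cmp)
[8] flags=1001 CS?F → skip
[9] flags=1001 EQ?F → skip
[10] flags=1001 LE?F → skip

FIX = (r1, 0xa4)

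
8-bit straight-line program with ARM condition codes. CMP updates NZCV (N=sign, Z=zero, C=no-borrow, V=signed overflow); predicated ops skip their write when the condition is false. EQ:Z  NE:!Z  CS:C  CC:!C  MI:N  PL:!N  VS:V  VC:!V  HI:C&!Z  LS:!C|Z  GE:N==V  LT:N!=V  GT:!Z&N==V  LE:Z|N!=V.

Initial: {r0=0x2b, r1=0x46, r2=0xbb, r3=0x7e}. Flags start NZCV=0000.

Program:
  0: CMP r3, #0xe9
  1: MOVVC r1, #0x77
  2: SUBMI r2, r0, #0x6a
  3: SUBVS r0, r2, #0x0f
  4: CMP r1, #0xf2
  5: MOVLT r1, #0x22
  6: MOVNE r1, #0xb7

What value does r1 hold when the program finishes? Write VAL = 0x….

VAL = 0xb7

0: ✓ CMP  NZCV=1001
1: · MOVVC
2: ✓ SUBMI  r2←0xc1
3: ✓ SUBVS  r0←0xb2
4: ✓ CMP  NZCV=0000
5: · MOVLT
6: ✓ MOVNE  r1←0xb7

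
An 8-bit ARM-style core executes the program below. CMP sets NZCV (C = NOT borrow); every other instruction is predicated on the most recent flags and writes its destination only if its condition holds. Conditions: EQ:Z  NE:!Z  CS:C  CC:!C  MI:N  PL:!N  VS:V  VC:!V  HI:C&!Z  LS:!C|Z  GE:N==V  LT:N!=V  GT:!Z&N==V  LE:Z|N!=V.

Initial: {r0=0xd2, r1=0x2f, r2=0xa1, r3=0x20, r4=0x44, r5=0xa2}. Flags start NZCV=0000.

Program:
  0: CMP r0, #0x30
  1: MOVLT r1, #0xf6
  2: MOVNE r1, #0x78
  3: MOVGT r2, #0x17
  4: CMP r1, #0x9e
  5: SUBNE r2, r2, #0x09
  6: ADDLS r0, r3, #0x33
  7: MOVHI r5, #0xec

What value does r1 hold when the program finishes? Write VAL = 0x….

VAL = 0x78

[0] flags=1010 → (cmp)
[1] flags=1010 LT?T → r1=0xf6
[2] flags=1010 NE?T → r1=0x78
[3] flags=1010 GT?F → skip
[4] flags=1001 → (cmp)
[5] flags=1001 NE?T → r2=0x98
[6] flags=1001 LS?T → r0=0x53
[7] flags=1001 HI?F → skip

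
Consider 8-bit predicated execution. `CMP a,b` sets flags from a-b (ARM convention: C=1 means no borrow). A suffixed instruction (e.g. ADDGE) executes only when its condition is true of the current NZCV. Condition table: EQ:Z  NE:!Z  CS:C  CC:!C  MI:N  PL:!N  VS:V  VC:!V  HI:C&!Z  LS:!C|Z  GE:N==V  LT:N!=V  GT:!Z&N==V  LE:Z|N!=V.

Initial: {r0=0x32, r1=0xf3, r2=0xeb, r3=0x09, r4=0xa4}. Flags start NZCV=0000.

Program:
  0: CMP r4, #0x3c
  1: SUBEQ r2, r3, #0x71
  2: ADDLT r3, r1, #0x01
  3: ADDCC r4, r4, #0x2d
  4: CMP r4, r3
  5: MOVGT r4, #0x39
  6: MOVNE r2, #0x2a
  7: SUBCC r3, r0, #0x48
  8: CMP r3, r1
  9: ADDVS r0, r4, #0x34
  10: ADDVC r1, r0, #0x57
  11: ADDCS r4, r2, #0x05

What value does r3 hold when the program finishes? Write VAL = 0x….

VAL = 0xea

0: ✓ CMP  NZCV=0011
1: · SUBEQ
2: ✓ ADDLT  r3←0xf4
3: · ADDCC
4: ✓ CMP  NZCV=1000
5: · MOVGT
6: ✓ MOVNE  r2←0x2a
7: ✓ SUBCC  r3←0xea
8: ✓ CMP  NZCV=1000
9: · ADDVS
10: ✓ ADDVC  r1←0x89
11: · ADDCS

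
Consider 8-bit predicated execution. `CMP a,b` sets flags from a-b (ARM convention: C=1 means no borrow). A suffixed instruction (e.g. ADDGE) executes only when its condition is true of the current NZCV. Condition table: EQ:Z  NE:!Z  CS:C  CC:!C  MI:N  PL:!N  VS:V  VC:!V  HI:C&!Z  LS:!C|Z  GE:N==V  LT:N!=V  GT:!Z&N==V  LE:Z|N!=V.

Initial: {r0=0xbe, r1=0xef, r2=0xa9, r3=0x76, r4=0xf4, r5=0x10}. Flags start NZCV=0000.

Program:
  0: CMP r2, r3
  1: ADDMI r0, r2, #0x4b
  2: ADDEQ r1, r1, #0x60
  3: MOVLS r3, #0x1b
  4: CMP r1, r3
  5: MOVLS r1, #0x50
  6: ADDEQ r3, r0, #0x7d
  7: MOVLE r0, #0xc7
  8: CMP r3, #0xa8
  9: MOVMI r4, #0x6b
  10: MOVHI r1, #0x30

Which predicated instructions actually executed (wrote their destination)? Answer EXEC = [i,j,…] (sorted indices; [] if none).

[0] flags=0011 → (cmp)
[1] flags=0011 MI?F → skip
[2] flags=0011 EQ?F → skip
[3] flags=0011 LS?F → skip
[4] flags=0011 → (cmp)
[5] flags=0011 LS?F → skip
[6] flags=0011 EQ?F → skip
[7] flags=0011 LE?T → r0=0xc7
[8] flags=1001 → (cmp)
[9] flags=1001 MI?T → r4=0x6b
[10] flags=1001 HI?F → skip

EXEC = [7,9]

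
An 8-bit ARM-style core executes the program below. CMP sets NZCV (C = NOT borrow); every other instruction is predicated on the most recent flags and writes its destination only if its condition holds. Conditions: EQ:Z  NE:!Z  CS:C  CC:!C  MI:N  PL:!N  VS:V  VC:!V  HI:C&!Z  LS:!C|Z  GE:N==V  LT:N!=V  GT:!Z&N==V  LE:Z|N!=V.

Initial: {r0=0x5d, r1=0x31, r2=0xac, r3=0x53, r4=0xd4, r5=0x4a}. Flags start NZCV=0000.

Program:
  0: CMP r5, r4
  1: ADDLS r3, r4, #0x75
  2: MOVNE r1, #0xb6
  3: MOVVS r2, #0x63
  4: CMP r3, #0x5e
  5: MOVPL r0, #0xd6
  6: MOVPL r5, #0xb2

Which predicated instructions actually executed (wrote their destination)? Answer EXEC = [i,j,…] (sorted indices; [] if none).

EXEC = [1,2]

[0] flags=0000 → (cmp)
[1] flags=0000 LS?T → r3=0x49
[2] flags=0000 NE?T → r1=0xb6
[3] flags=0000 VS?F → skip
[4] flags=1000 → (cmp)
[5] flags=1000 PL?F → skip
[6] flags=1000 PL?F → skip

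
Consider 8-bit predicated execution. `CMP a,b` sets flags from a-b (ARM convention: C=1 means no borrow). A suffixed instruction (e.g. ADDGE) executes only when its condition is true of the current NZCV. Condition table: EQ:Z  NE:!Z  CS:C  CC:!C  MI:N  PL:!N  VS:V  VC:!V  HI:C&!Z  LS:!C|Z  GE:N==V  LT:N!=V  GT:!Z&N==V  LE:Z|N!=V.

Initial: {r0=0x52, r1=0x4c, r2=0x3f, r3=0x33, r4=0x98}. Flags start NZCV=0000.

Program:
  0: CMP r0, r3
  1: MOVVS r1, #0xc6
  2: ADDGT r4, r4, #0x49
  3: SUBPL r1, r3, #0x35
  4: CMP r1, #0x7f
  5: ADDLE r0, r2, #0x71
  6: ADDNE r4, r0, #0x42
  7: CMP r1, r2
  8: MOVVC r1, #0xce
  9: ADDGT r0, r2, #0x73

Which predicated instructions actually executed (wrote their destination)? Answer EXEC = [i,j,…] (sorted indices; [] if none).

0: ✓ CMP  NZCV=0010
1: · MOVVS
2: ✓ ADDGT  r4←0xe1
3: ✓ SUBPL  r1←0xfe
4: ✓ CMP  NZCV=0011
5: ✓ ADDLE  r0←0xb0
6: ✓ ADDNE  r4←0xf2
7: ✓ CMP  NZCV=1010
8: ✓ MOVVC  r1←0xce
9: · ADDGT

EXEC = [2,3,5,6,8]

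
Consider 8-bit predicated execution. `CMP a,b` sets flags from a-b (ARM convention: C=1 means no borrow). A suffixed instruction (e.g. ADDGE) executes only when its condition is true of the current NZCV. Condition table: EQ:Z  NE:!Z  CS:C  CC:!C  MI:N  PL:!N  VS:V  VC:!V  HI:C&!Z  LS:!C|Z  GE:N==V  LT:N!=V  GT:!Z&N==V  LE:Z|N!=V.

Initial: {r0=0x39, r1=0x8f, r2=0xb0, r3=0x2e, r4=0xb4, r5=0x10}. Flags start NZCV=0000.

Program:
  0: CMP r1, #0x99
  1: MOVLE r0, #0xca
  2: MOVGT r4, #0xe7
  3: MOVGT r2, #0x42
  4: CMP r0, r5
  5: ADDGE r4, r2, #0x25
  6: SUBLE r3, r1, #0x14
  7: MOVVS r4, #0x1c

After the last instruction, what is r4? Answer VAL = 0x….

0: ✓ CMP  NZCV=1000
1: ✓ MOVLE  r0←0xca
2: · MOVGT
3: · MOVGT
4: ✓ CMP  NZCV=1010
5: · ADDGE
6: ✓ SUBLE  r3←0x7b
7: · MOVVS

VAL = 0xb4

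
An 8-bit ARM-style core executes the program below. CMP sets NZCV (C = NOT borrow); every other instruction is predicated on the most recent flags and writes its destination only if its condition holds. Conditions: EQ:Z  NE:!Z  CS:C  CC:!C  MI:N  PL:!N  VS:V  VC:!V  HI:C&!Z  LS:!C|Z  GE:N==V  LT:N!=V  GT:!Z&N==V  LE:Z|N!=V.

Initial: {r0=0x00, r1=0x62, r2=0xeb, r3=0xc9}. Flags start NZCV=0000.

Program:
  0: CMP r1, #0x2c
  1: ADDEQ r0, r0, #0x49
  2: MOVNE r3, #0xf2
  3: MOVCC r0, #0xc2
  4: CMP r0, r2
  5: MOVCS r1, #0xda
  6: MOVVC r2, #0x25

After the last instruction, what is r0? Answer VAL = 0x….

VAL = 0x00

[0] flags=0010 → (cmp)
[1] flags=0010 EQ?F → skip
[2] flags=0010 NE?T → r3=0xf2
[3] flags=0010 CC?F → skip
[4] flags=0000 → (cmp)
[5] flags=0000 CS?F → skip
[6] flags=0000 VC?T → r2=0x25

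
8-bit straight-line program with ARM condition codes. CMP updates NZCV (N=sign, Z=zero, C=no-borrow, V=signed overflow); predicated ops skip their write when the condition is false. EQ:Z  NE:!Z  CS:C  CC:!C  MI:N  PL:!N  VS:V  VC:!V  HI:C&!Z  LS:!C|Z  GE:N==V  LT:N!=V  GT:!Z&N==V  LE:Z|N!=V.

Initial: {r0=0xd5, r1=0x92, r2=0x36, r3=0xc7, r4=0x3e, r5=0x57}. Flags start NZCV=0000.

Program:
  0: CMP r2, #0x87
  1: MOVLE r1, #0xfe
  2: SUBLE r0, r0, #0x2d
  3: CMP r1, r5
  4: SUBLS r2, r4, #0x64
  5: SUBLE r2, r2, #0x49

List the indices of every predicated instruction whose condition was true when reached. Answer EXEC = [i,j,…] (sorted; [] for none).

EXEC = [5]

0: ✓ CMP  NZCV=1001
1: · MOVLE
2: · SUBLE
3: ✓ CMP  NZCV=0011
4: · SUBLS
5: ✓ SUBLE  r2←0xed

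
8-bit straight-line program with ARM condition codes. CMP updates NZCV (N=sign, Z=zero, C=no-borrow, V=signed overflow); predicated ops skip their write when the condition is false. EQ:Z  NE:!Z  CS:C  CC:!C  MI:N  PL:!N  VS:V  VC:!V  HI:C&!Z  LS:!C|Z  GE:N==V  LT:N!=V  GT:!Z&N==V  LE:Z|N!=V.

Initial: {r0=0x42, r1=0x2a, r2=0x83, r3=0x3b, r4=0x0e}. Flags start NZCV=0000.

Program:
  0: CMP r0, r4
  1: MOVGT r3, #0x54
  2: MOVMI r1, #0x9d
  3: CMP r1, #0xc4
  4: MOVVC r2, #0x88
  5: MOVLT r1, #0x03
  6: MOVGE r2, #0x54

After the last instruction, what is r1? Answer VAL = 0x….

0: ✓ CMP  NZCV=0010
1: ✓ MOVGT  r3←0x54
2: · MOVMI
3: ✓ CMP  NZCV=0000
4: ✓ MOVVC  r2←0x88
5: · MOVLT
6: ✓ MOVGE  r2←0x54

VAL = 0x2a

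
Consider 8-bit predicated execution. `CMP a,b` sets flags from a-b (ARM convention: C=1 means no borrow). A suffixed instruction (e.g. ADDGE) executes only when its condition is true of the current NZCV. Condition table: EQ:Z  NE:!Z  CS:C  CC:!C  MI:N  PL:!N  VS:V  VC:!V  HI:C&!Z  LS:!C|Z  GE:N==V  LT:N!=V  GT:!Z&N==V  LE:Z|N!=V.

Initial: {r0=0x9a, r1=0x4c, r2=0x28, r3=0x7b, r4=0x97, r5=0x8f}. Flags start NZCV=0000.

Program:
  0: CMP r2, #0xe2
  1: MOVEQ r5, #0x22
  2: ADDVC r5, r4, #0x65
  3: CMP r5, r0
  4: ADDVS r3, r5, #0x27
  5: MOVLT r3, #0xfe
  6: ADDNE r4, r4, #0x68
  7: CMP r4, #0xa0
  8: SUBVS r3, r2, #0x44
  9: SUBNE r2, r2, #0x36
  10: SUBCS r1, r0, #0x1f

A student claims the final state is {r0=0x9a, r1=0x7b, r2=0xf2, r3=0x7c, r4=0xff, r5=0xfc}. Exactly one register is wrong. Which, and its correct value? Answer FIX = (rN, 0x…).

0: ✓ CMP  NZCV=0000
1: · MOVEQ
2: ✓ ADDVC  r5←0xfc
3: ✓ CMP  NZCV=0010
4: · ADDVS
5: · MOVLT
6: ✓ ADDNE  r4←0xff
7: ✓ CMP  NZCV=0010
8: · SUBVS
9: ✓ SUBNE  r2←0xf2
10: ✓ SUBCS  r1←0x7b

FIX = (r3, 0x7b)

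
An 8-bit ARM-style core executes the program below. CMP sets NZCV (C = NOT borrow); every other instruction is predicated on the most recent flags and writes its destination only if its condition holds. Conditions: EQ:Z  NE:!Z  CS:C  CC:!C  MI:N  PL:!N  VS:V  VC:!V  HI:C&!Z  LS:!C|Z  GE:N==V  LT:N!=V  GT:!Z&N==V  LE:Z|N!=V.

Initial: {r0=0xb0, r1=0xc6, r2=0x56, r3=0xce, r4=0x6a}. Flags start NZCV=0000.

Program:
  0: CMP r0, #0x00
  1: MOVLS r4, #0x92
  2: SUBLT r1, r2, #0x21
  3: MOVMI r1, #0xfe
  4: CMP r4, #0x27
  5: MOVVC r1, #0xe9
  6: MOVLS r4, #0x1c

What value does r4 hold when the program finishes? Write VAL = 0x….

[0] flags=1010 → (cmp)
[1] flags=1010 LS?F → skip
[2] flags=1010 LT?T → r1=0x35
[3] flags=1010 MI?T → r1=0xfe
[4] flags=0010 → (cmp)
[5] flags=0010 VC?T → r1=0xe9
[6] flags=0010 LS?F → skip

VAL = 0x6a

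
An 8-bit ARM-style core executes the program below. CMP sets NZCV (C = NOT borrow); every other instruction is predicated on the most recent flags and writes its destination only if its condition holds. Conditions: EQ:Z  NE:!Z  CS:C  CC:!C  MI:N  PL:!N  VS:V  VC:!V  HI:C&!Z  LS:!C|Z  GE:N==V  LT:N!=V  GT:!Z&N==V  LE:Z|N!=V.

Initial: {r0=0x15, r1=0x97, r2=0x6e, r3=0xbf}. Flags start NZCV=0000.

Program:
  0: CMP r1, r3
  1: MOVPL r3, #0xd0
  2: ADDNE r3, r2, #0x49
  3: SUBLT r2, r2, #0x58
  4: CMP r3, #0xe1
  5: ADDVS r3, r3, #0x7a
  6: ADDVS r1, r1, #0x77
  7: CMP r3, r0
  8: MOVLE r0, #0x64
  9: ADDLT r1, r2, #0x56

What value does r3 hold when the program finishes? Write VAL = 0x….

0: ✓ CMP  NZCV=1000
1: · MOVPL
2: ✓ ADDNE  r3←0xb7
3: ✓ SUBLT  r2←0x16
4: ✓ CMP  NZCV=1000
5: · ADDVS
6: · ADDVS
7: ✓ CMP  NZCV=1010
8: ✓ MOVLE  r0←0x64
9: ✓ ADDLT  r1←0x6c

VAL = 0xb7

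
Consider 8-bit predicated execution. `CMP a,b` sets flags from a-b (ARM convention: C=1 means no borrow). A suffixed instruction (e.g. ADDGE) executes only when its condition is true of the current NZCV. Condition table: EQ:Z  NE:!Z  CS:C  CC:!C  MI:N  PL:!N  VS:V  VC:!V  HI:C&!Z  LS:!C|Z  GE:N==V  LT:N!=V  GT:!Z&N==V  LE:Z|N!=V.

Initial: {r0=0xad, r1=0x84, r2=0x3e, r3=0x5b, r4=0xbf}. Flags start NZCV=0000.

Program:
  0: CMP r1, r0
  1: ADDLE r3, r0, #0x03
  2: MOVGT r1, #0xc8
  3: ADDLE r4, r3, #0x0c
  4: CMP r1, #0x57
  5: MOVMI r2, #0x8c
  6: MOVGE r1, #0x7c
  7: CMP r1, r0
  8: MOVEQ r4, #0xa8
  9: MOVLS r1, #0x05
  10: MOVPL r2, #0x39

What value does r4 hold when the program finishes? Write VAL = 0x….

VAL = 0xbc

0: ✓ CMP  NZCV=1000
1: ✓ ADDLE  r3←0xb0
2: · MOVGT
3: ✓ ADDLE  r4←0xbc
4: ✓ CMP  NZCV=0011
5: · MOVMI
6: · MOVGE
7: ✓ CMP  NZCV=1000
8: · MOVEQ
9: ✓ MOVLS  r1←0x05
10: · MOVPL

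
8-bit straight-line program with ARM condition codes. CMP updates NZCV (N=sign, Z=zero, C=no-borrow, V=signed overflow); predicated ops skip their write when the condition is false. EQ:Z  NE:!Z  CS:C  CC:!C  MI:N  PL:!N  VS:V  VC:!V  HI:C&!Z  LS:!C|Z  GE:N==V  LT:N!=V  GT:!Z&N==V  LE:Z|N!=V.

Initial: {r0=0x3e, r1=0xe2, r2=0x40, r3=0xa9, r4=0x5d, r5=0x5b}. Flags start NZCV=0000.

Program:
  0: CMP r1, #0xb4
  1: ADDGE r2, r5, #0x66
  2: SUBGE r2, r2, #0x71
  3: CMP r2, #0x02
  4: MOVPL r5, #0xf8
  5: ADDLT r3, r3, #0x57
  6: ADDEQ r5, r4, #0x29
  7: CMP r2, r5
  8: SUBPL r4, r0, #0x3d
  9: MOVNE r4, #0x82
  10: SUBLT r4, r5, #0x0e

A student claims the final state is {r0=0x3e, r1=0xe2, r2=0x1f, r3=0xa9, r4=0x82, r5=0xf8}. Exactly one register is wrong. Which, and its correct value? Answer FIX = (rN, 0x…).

FIX = (r2, 0x50)

0: ✓ CMP  NZCV=0010
1: ✓ ADDGE  r2←0xc1
2: ✓ SUBGE  r2←0x50
3: ✓ CMP  NZCV=0010
4: ✓ MOVPL  r5←0xf8
5: · ADDLT
6: · ADDEQ
7: ✓ CMP  NZCV=0000
8: ✓ SUBPL  r4←0x01
9: ✓ MOVNE  r4←0x82
10: · SUBLT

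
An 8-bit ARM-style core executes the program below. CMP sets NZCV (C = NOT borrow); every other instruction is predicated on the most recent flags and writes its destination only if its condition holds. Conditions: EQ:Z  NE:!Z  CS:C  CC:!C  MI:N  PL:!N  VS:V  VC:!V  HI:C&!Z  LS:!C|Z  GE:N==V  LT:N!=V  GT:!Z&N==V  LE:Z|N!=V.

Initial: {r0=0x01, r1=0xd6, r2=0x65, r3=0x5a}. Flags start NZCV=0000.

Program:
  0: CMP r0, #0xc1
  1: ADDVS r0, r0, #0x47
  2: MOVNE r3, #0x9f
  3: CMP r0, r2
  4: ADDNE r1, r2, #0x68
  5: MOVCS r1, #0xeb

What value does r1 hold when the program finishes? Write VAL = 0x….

VAL = 0xcd

0: ✓ CMP  NZCV=0000
1: · ADDVS
2: ✓ MOVNE  r3←0x9f
3: ✓ CMP  NZCV=1000
4: ✓ ADDNE  r1←0xcd
5: · MOVCS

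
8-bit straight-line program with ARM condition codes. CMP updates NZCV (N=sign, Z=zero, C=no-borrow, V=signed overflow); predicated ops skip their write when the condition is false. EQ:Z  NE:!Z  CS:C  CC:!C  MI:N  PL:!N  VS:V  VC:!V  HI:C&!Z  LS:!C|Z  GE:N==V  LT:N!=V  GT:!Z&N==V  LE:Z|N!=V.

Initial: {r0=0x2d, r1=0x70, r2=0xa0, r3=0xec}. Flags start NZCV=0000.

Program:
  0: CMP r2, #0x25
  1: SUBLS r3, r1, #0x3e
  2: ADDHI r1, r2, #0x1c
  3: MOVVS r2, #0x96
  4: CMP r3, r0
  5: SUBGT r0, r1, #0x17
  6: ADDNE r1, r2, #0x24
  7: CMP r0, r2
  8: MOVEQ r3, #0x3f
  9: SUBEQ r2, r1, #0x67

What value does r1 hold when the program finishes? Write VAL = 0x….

VAL = 0xba

0: ✓ CMP  NZCV=0011
1: · SUBLS
2: ✓ ADDHI  r1←0xbc
3: ✓ MOVVS  r2←0x96
4: ✓ CMP  NZCV=1010
5: · SUBGT
6: ✓ ADDNE  r1←0xba
7: ✓ CMP  NZCV=1001
8: · MOVEQ
9: · SUBEQ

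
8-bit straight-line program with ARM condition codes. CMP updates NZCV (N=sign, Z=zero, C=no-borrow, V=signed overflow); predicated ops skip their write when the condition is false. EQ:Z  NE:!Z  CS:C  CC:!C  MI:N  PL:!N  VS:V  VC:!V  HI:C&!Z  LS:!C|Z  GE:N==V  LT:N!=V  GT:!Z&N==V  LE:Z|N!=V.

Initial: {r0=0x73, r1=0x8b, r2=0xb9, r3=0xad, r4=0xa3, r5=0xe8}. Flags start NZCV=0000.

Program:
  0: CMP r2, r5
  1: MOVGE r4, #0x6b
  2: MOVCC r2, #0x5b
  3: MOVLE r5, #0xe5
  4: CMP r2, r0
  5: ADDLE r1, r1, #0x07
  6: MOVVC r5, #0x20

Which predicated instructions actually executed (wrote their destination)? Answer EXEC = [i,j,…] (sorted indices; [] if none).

0: ✓ CMP  NZCV=1000
1: · MOVGE
2: ✓ MOVCC  r2←0x5b
3: ✓ MOVLE  r5←0xe5
4: ✓ CMP  NZCV=1000
5: ✓ ADDLE  r1←0x92
6: ✓ MOVVC  r5←0x20

EXEC = [2,3,5,6]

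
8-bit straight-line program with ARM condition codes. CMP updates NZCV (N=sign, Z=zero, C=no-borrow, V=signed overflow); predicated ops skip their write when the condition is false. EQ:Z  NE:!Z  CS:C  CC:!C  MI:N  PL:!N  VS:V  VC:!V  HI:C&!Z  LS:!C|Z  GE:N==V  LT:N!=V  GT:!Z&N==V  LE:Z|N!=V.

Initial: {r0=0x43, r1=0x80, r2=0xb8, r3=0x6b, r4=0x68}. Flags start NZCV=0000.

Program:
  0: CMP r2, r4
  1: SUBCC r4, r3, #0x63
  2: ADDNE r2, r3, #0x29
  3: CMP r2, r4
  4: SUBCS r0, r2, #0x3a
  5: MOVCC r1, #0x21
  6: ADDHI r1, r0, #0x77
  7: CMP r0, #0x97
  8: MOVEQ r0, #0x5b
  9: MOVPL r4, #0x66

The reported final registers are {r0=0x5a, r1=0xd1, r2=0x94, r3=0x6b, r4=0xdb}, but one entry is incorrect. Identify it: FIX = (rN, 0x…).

FIX = (r4, 0x68)

0: ✓ CMP  NZCV=0011
1: · SUBCC
2: ✓ ADDNE  r2←0x94
3: ✓ CMP  NZCV=0011
4: ✓ SUBCS  r0←0x5a
5: · MOVCC
6: ✓ ADDHI  r1←0xd1
7: ✓ CMP  NZCV=1001
8: · MOVEQ
9: · MOVPL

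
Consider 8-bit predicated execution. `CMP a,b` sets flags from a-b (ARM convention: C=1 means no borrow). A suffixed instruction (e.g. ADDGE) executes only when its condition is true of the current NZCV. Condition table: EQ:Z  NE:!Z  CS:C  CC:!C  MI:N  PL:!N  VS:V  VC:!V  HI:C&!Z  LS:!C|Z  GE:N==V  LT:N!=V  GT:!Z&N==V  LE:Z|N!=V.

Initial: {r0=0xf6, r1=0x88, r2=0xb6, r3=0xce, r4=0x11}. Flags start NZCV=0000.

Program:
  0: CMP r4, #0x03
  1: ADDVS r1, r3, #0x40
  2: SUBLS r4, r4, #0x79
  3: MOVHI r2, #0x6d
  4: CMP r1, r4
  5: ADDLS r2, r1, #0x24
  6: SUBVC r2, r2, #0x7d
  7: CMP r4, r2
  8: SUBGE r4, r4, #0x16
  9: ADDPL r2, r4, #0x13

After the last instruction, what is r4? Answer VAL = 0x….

VAL = 0x11

0: ✓ CMP  NZCV=0010
1: · ADDVS
2: · SUBLS
3: ✓ MOVHI  r2←0x6d
4: ✓ CMP  NZCV=0011
5: · ADDLS
6: · SUBVC
7: ✓ CMP  NZCV=1000
8: · SUBGE
9: · ADDPL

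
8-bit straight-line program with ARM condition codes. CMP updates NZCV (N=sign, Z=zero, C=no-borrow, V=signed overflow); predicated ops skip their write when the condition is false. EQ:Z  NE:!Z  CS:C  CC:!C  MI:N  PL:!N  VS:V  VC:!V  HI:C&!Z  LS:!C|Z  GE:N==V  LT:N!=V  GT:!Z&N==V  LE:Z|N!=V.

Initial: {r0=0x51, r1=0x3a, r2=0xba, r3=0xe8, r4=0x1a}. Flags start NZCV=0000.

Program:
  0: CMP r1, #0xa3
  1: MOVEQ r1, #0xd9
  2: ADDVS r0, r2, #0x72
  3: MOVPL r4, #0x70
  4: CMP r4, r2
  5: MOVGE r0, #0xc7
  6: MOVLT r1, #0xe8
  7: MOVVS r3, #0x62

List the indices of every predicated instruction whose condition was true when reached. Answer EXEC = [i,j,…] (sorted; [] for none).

0: ✓ CMP  NZCV=1001
1: · MOVEQ
2: ✓ ADDVS  r0←0x2c
3: · MOVPL
4: ✓ CMP  NZCV=0000
5: ✓ MOVGE  r0←0xc7
6: · MOVLT
7: · MOVVS

EXEC = [2,5]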